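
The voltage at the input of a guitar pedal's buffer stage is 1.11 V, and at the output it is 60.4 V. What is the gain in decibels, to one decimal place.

34.7 dB

Voltage ratio → dB uses the 20·log₁₀ form:
20·log₁₀(60.4/1.11) = 20·log₁₀(54.41) = 34.7 dB.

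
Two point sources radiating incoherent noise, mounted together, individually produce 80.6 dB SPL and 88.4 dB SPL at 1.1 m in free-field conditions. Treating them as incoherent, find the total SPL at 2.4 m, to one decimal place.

Combined at 1.1 m: 10·log₁₀(10^(80.6/10)+10^(88.4/10)) = 89.07 dB SPL.
Then apply −20·log₁₀(2.4/1.1) = -6.78 dB → 82.3 dB SPL.

82.3 dB SPL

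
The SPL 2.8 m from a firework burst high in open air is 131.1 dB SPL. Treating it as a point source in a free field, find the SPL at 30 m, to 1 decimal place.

110.5 dB SPL

Free-field point source: level drops by 20·log₁₀ of the distance ratio.
ΔL = −20·log₁₀(30/2.8) = -20.60 dB, so L₂ = 131.1 + (-20.60) = 110.5 dB SPL.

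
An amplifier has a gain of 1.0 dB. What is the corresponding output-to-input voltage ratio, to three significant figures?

Voltage ratio = 10^(dB/20).
10^(1.0/20) = 10^(0.05000) = 1.12.

1.12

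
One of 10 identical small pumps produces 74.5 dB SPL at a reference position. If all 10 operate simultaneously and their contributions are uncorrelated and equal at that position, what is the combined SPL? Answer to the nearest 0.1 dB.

10 equal incoherent sources raise the level by 10·log₁₀(10) = 10.00 dB.
L_total = 74.5 + 10.00 = 84.5 dB SPL.

84.5 dB SPL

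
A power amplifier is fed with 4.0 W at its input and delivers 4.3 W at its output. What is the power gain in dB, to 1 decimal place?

Power is a power quantity, so gain = 10·log₁₀(P_out/P_in).
10·log₁₀(4.3/4.0) = 10·log₁₀(1.075) = 0.3 dB.

0.3 dB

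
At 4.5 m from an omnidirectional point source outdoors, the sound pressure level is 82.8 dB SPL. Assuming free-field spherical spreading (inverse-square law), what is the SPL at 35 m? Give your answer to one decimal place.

Free-field point source: level drops by 20·log₁₀ of the distance ratio.
ΔL = −20·log₁₀(35/4.5) = -17.82 dB, so L₂ = 82.8 + (-17.82) = 65.0 dB SPL.

65.0 dB SPL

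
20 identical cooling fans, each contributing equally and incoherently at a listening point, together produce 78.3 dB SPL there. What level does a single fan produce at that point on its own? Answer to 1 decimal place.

65.3 dB SPL

20 equal incoherent sources add 10·log₁₀(20) = 13.01 dB over one source.
L_one = 78.3 − 13.01 = 65.3 dB SPL.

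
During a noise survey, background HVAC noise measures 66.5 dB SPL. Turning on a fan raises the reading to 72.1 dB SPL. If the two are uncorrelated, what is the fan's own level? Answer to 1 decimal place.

Subtract intensities: L_src = 10·log₁₀(10^(L_total/10) − 10^(L_bg/10)).
L_src = 10·log₁₀(10^(72.1/10) − 10^(66.5/10)) = 10·log₁₀(11750000) = 70.7 dB SPL.

70.7 dB SPL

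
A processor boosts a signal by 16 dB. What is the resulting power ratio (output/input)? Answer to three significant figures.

Power ratio = 10^(dB/10).
10^(16/10) = 10^(1.600) = 39.8.

39.8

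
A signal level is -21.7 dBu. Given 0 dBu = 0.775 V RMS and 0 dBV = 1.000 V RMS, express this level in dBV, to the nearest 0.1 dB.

-23.9 dBV

The offset between the scales is 20·log₁₀(0.775/1.000) = −2.214 dB.
So dBV = -21.7 − 2.214 = -23.9 dBV.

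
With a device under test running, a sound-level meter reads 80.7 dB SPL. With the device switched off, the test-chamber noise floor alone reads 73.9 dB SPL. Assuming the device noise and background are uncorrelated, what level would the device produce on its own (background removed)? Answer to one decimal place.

Background correction is a power subtraction:
L_src = 10·log₁₀(10^(80.7/10) − 10^(73.9/10)) = 10·log₁₀(92940000) = 79.7 dB SPL.

79.7 dB SPL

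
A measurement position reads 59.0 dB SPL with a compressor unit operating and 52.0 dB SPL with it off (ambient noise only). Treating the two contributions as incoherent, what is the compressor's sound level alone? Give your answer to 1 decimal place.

58.0 dB SPL

Subtract intensities: L_src = 10·log₁₀(10^(L_total/10) − 10^(L_bg/10)).
L_src = 10·log₁₀(10^(59.0/10) − 10^(52.0/10)) = 10·log₁₀(635800) = 58.0 dB SPL.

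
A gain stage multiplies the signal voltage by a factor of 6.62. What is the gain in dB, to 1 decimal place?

16.4 dB

Voltage ratio → dB uses the 20·log₁₀ form:
20·log₁₀(6.62) = 16.4 dB.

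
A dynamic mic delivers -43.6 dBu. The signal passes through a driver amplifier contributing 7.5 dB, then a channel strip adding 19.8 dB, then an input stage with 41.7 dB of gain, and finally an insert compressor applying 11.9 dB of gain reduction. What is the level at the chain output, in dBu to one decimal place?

+13.5 dBu

Gain stages sum in dB:
-43.6 + 7.5 + 19.8 + 41.7 − 11.9 = +13.5 dBu.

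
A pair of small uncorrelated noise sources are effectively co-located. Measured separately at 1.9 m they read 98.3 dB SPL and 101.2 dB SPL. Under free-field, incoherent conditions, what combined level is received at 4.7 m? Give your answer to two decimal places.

Combined at 1.9 m: 10·log₁₀(10^(98.3/10)+10^(101.2/10)) = 102.998 dB SPL.
Then apply −20·log₁₀(4.7/1.9) = -7.867 dB → 95.13 dB SPL.

95.13 dB SPL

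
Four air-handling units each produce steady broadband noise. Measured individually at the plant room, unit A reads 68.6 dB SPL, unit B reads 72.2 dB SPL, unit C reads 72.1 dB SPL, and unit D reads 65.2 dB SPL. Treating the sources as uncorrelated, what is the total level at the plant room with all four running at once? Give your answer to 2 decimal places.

76.37 dB SPL

Uncorrelated sources add in intensity (power), not in dB.
L_total = 10·log₁₀(10^(68.6/10) + 10^(72.2/10) + 10^(72.1/10) + 10^(65.2/10)) = 10·log₁₀(43370000) = 76.37 dB SPL.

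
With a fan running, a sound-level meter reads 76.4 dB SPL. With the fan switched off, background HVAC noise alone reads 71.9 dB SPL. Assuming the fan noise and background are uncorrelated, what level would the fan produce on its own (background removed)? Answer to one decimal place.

74.5 dB SPL

Remove the background by subtracting linear intensities:
L_src = 10·log₁₀(10^(76.4/10) − 10^(71.9/10)) = 10·log₁₀(28160000) = 74.5 dB SPL.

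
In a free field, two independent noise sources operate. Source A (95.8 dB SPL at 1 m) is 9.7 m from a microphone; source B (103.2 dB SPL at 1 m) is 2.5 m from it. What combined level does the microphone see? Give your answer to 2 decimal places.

95.29 dB SPL

At the listener: L_A = 95.8 − 20·log₁₀(9.7) = 76.065 dB; L_B = 103.2 − 20·log₁₀(2.5) = 95.241 dB.
Combined: 10·log₁₀(10^(76.065/10)+10^(95.241/10)) = 95.29 dB SPL.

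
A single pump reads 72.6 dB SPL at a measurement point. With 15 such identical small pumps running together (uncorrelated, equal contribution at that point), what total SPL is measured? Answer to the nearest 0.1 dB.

15 equal incoherent sources raise the level by 10·log₁₀(15) = 11.76 dB.
L_total = 72.6 + 11.76 = 84.4 dB SPL.

84.4 dB SPL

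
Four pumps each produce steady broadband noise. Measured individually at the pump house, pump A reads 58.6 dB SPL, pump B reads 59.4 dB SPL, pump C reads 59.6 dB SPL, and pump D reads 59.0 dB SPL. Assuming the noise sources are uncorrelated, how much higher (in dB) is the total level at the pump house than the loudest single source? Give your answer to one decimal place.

5.6 dB

Incoherent sources sum as intensities:
L_total = 10·log₁₀(10^(58.6/10) + 10^(59.4/10) + 10^(59.6/10) + 10^(59.0/10)) = 65.19 dB SPL.
Excess over the loudest (59.6 dB): 65.19 − 59.6 = 5.6 dB.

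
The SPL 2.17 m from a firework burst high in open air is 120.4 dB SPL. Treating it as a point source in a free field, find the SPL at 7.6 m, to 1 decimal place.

109.5 dB SPL

For a point source in a free field, ΔL = −20·log₁₀(d₂/d₁).
ΔL = −20·log₁₀(7.6/2.17) = -10.89 dB, so L₂ = 120.4 + (-10.89) = 109.5 dB SPL.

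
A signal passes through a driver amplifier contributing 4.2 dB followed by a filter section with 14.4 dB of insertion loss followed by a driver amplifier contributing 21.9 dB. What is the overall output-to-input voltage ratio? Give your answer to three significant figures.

Net gain = 4.2 + (−14.4) + 21.9 = 11.7 dB.
Voltage ratio = 10^(11.7/20) = 3.85.

3.85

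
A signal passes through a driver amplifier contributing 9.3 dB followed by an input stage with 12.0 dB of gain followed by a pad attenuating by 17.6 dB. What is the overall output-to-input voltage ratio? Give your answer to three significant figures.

1.53

Net gain = 9.3 + 12.0 + (−17.6) = 3.7 dB.
Voltage ratio = 10^(3.7/20) = 1.53.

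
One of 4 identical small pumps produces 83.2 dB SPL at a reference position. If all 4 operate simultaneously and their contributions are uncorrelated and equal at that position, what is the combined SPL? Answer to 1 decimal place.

89.2 dB SPL

4 equal incoherent sources raise the level by 10·log₁₀(4) = 6.02 dB.
L_total = 83.2 + 6.02 = 89.2 dB SPL.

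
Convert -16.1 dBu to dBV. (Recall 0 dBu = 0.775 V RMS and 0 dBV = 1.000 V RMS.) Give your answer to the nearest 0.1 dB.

-18.3 dBV

The offset between the scales is 20·log₁₀(0.775/1.000) = −2.214 dB.
So dBV = -16.1 − 2.214 = -18.3 dBV.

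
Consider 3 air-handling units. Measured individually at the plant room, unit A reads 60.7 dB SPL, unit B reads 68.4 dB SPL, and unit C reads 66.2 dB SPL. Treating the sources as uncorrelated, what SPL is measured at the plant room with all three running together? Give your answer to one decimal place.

Uncorrelated sources add in intensity (power), not in dB.
L_total = 10·log₁₀(10^(60.7/10) + 10^(68.4/10) + 10^(66.2/10)) = 10·log₁₀(12260000) = 70.9 dB SPL.

70.9 dB SPL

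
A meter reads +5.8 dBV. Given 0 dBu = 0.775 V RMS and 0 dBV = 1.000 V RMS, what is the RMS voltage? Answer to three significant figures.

1.95 V

V = 1.000 V × 10^(+5.8/20).
= 1.000 × 1.950 = 1.95 V.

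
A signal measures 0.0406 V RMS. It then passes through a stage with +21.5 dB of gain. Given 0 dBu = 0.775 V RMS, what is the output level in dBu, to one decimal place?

-4.1 dBu

Input level: 20·log₁₀(0.0406/0.775) = -25.62 dBu.
Output: -25.62 + 21.5 = -4.1 dBu.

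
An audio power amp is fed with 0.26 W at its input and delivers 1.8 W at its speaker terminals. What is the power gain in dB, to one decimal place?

8.4 dB

For a power ratio, dB = 10·log₁₀(P₂/P₁).
10·log₁₀(1.8/0.26) = 10·log₁₀(6.923) = 8.4 dB.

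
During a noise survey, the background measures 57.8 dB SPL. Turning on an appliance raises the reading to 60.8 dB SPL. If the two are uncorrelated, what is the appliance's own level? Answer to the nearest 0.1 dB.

57.8 dB SPL

Subtract intensities: L_src = 10·log₁₀(10^(L_total/10) − 10^(L_bg/10)).
L_src = 10·log₁₀(10^(60.8/10) − 10^(57.8/10)) = 10·log₁₀(599700) = 57.8 dB SPL.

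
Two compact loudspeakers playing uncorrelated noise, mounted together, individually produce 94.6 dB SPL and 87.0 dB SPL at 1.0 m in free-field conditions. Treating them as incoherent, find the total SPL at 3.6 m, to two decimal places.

Combined at 1.0 m: 10·log₁₀(10^(94.6/10)+10^(87.0/10)) = 95.296 dB SPL.
Then apply −20·log₁₀(3.6/1.0) = -11.126 dB → 84.17 dB SPL.

84.17 dB SPL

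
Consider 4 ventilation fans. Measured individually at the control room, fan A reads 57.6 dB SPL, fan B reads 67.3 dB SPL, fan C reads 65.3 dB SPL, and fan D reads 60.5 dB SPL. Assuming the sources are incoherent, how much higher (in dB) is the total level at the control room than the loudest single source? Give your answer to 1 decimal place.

Incoherent sources sum as intensities:
L_total = 10·log₁₀(10^(57.6/10) + 10^(67.3/10) + 10^(65.3/10) + 10^(60.5/10)) = 70.19 dB SPL.
Excess over the loudest (67.3 dB): 70.19 − 67.3 = 2.9 dB.

2.9 dB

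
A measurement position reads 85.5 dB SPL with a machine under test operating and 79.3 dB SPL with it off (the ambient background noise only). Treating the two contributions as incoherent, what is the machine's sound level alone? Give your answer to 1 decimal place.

84.3 dB SPL

Background correction is a power subtraction:
L_src = 10·log₁₀(10^(85.5/10) − 10^(79.3/10)) = 10·log₁₀(269700000) = 84.3 dB SPL.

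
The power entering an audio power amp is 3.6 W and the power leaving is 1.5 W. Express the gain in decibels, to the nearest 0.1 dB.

-3.8 dB

Power is a power quantity, so gain = 10·log₁₀(P_out/P_in).
10·log₁₀(1.5/3.6) = 10·log₁₀(0.4167) = -3.8 dB.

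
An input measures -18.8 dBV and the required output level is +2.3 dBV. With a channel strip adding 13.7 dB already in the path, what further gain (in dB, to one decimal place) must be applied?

The required make-up gain is the shortfall in the dB sum.
G = +2.3 − (-18.8) − 13.7 = 7.4 dB.

7.4 dB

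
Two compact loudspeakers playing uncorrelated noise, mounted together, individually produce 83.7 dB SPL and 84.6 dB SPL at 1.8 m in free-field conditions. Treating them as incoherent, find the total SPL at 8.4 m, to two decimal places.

Combined at 1.8 m: 10·log₁₀(10^(83.7/10)+10^(84.6/10)) = 87.184 dB SPL.
Then apply −20·log₁₀(8.4/1.8) = -13.380 dB → 73.80 dB SPL.

73.80 dB SPL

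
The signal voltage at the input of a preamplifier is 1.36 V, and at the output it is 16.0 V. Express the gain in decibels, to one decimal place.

Voltage is an amplitude quantity, so gain = 20·log₁₀(V_out/V_in).
20·log₁₀(16.0/1.36) = 20·log₁₀(11.76) = 21.4 dB.

21.4 dB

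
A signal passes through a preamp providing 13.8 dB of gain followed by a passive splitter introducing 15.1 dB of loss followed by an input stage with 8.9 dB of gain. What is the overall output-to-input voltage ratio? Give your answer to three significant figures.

2.40

Net gain = 13.8 + (−15.1) + 8.9 = 7.6 dB.
Voltage ratio = 10^(7.6/20) = 2.40.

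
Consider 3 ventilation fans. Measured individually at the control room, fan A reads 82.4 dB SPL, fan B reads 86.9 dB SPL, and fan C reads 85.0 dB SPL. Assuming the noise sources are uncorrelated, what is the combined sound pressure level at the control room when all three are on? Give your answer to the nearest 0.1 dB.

Incoherent sources sum as intensities:
L_total = 10·log₁₀(10^(82.4/10) + 10^(86.9/10) + 10^(85.0/10)) = 10·log₁₀(979800000) = 89.9 dB SPL.

89.9 dB SPL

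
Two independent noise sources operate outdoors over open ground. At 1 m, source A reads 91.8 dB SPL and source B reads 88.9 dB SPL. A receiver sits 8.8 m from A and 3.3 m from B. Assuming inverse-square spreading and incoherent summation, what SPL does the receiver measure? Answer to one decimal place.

79.6 dB SPL

At the listener: L_A = 91.8 − 20·log₁₀(8.8) = 72.91 dB; L_B = 88.9 − 20·log₁₀(3.3) = 78.53 dB.
Combined: 10·log₁₀(10^(72.91/10)+10^(78.53/10)) = 79.6 dB SPL.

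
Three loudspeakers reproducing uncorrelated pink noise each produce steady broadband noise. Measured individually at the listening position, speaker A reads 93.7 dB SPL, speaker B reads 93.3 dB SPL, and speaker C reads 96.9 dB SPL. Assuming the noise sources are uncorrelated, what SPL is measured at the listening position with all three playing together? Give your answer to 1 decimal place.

99.7 dB SPL

Uncorrelated sources add in intensity (power), not in dB.
L_total = 10·log₁₀(10^(93.7/10) + 10^(93.3/10) + 10^(96.9/10)) = 10·log₁₀(9380000000) = 99.7 dB SPL.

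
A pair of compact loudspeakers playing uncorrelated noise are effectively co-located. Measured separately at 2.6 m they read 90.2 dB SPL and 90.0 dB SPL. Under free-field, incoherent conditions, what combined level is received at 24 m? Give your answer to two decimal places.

73.81 dB SPL

Combined at 2.6 m: 10·log₁₀(10^(90.2/10)+10^(90.0/10)) = 93.111 dB SPL.
Then apply −20·log₁₀(24/2.6) = -19.305 dB → 73.81 dB SPL.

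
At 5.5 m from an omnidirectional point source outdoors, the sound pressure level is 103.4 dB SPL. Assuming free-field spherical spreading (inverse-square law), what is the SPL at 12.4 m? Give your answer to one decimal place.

96.3 dB SPL

Inverse-square spreading gives ΔL = −20·log₁₀(d₂/d₁).
ΔL = −20·log₁₀(12.4/5.5) = -7.06 dB, so L₂ = 103.4 + (-7.06) = 96.3 dB SPL.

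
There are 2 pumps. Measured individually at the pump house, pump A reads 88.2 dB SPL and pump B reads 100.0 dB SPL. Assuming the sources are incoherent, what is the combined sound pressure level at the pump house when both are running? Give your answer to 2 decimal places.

Uncorrelated sources add in intensity (power), not in dB.
L_total = 10·log₁₀(10^(88.2/10) + 10^(100.0/10)) = 10·log₁₀(10661000000) = 100.28 dB SPL.

100.28 dB SPL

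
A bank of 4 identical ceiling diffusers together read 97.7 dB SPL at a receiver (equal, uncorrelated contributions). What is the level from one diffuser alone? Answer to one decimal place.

91.7 dB SPL

4 equal incoherent sources add 10·log₁₀(4) = 6.02 dB over one source.
L_one = 97.7 − 6.02 = 91.7 dB SPL.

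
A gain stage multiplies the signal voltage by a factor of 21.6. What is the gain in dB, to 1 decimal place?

26.7 dB

Voltage is an amplitude quantity, so gain = 20·log₁₀(V_out/V_in).
20·log₁₀(21.6) = 26.7 dB.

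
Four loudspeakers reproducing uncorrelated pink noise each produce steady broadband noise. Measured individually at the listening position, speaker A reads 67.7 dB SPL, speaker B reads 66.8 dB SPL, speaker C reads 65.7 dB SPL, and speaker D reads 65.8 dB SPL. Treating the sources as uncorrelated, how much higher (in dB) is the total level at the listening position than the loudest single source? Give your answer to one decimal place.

4.9 dB

Incoherent sources sum as intensities:
L_total = 10·log₁₀(10^(67.7/10) + 10^(66.8/10) + 10^(65.7/10) + 10^(65.8/10)) = 72.60 dB SPL.
Excess over the loudest (67.7 dB): 72.60 − 67.7 = 4.9 dB.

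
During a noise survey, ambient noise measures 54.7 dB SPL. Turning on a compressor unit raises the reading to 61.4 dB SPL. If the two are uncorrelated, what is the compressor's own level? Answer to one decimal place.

Remove the background by subtracting linear intensities:
L_src = 10·log₁₀(10^(61.4/10) − 10^(54.7/10)) = 10·log₁₀(1085000) = 60.4 dB SPL.

60.4 dB SPL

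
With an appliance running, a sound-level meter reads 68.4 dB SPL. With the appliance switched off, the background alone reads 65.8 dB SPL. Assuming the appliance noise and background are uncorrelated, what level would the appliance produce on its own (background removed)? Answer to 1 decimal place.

64.9 dB SPL

Background correction is a power subtraction:
L_src = 10·log₁₀(10^(68.4/10) − 10^(65.8/10)) = 10·log₁₀(3116000) = 64.9 dB SPL.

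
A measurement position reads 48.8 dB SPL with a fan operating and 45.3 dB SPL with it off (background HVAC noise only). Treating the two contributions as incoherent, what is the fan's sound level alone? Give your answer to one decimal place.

46.2 dB SPL

Subtract intensities: L_src = 10·log₁₀(10^(L_total/10) − 10^(L_bg/10)).
L_src = 10·log₁₀(10^(48.8/10) − 10^(45.3/10)) = 10·log₁₀(41970) = 46.2 dB SPL.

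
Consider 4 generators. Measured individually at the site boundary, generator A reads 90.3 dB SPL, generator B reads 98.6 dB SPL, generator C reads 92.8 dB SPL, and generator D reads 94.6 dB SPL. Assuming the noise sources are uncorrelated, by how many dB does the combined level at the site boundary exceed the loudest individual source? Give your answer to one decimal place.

2.6 dB

Incoherent sources sum as intensities:
L_total = 10·log₁₀(10^(90.3/10) + 10^(98.6/10) + 10^(92.8/10) + 10^(94.6/10)) = 101.17 dB SPL.
Excess over the loudest (98.6 dB): 101.17 − 98.6 = 2.6 dB.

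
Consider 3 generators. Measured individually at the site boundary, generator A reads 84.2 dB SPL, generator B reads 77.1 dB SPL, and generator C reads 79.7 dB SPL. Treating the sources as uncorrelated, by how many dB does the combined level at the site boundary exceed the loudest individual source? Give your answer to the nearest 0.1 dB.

1.9 dB

Incoherent sources sum as intensities:
L_total = 10·log₁₀(10^(84.2/10) + 10^(77.1/10) + 10^(79.7/10)) = 86.10 dB SPL.
Excess over the loudest (84.2 dB): 86.10 − 84.2 = 1.9 dB.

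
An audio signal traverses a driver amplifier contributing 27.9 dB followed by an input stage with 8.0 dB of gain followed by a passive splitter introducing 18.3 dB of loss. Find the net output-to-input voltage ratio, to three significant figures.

Net gain = 27.9 + 8.0 + (−18.3) = 17.6 dB.
Voltage ratio = 10^(17.6/20) = 7.59.

7.59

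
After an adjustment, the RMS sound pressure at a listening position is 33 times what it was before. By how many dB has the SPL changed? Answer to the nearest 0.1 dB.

SPL change from a pressure ratio uses the 20·log₁₀ form:
20·log₁₀(33) = 30.4 dB.

30.4 dB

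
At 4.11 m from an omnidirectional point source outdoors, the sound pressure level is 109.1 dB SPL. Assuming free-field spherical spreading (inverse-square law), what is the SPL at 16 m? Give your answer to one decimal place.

97.3 dB SPL

Inverse-square spreading gives ΔL = −20·log₁₀(d₂/d₁).
ΔL = −20·log₁₀(16/4.11) = -11.81 dB, so L₂ = 109.1 + (-11.81) = 97.3 dB SPL.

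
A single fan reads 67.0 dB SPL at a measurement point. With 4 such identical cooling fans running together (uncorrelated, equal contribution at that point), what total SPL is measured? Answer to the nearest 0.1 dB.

73.0 dB SPL

4 equal incoherent sources raise the level by 10·log₁₀(4) = 6.02 dB.
L_total = 67.0 + 6.02 = 73.0 dB SPL.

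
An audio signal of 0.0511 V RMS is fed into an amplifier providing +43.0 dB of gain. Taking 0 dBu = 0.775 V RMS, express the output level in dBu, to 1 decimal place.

+19.4 dBu

Input level: 20·log₁₀(0.0511/0.775) = -23.62 dBu.
Output: -23.62 + 43.0 = +19.4 dBu.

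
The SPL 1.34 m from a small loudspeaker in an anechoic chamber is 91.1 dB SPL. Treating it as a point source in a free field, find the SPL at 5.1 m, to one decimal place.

79.5 dB SPL

For a point source in a free field, ΔL = −20·log₁₀(d₂/d₁).
ΔL = −20·log₁₀(5.1/1.34) = -11.61 dB, so L₂ = 91.1 + (-11.61) = 79.5 dB SPL.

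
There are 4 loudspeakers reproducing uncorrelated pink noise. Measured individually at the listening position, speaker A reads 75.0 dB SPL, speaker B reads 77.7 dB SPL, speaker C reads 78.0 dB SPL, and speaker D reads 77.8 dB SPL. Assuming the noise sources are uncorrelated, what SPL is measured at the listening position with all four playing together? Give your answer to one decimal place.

Add the sources as powers (linear), then convert back to dB:
L_total = 10·log₁₀(10^(75.0/10) + 10^(77.7/10) + 10^(78.0/10) + 10^(77.8/10)) = 10·log₁₀(213900000) = 83.3 dB SPL.

83.3 dB SPL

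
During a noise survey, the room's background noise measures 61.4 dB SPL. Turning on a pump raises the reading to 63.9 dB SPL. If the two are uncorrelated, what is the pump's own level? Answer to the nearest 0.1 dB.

60.3 dB SPL

Background correction is a power subtraction:
L_src = 10·log₁₀(10^(63.9/10) − 10^(61.4/10)) = 10·log₁₀(1074000) = 60.3 dB SPL.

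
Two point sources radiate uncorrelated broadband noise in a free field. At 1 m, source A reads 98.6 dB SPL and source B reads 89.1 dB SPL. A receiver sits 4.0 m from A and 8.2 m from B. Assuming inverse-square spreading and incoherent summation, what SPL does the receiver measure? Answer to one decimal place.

At the listener: L_A = 98.6 − 20·log₁₀(4.0) = 86.56 dB; L_B = 89.1 − 20·log₁₀(8.2) = 70.82 dB.
Combined: 10·log₁₀(10^(86.56/10)+10^(70.82/10)) = 86.7 dB SPL.

86.7 dB SPL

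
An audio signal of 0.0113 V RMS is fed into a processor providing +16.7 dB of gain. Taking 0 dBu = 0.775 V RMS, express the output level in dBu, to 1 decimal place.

-20.0 dBu

Input level: 20·log₁₀(0.0113/0.775) = -36.72 dBu.
Output: -36.72 + 16.7 = -20.0 dBu.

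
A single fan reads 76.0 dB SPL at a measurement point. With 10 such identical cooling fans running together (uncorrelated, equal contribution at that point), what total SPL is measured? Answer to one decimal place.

10 equal incoherent sources raise the level by 10·log₁₀(10) = 10.00 dB.
L_total = 76.0 + 10.00 = 86.0 dB SPL.

86.0 dB SPL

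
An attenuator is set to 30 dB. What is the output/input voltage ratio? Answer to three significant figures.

0.0316

Voltage ratio = 10^(dB/20).
10^(-30/20) = 10^(-1.500) = 0.0316.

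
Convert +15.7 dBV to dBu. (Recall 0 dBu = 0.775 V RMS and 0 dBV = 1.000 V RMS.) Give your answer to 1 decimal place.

The offset between the scales is 20·log₁₀(0.775/1.000) = −2.214 dB.
So dBu = +15.7 + 2.214 = +17.9 dBu.

+17.9 dBu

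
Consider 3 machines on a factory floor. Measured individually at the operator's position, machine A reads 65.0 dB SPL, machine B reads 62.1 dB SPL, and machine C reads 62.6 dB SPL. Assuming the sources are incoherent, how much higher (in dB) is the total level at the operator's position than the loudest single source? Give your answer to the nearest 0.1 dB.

Add the sources as powers (linear), then convert back to dB:
L_total = 10·log₁₀(10^(65.0/10) + 10^(62.1/10) + 10^(62.6/10)) = 68.20 dB SPL.
Excess over the loudest (65.0 dB): 68.20 − 65.0 = 3.2 dB.

3.2 dB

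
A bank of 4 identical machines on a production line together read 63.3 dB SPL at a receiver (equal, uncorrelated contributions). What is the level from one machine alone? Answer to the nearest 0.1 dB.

57.3 dB SPL

4 equal incoherent sources add 10·log₁₀(4) = 6.02 dB over one source.
L_one = 63.3 − 6.02 = 57.3 dB SPL.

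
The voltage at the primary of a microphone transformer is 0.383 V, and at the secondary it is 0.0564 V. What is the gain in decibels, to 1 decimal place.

-16.6 dB

For a voltage ratio, dB = 20·log₁₀(V₂/V₁).
20·log₁₀(0.0564/0.383) = 20·log₁₀(0.1473) = -16.6 dB.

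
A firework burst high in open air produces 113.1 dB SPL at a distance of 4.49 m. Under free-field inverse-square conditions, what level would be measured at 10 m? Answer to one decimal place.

Free-field point source: level drops by 20·log₁₀ of the distance ratio.
ΔL = −20·log₁₀(10/4.49) = -6.96 dB, so L₂ = 113.1 + (-6.96) = 106.1 dB SPL.

106.1 dB SPL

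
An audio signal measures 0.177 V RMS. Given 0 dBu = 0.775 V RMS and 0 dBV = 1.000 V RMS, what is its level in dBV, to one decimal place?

-15.0 dBV

dBV = 20·log₁₀(V / 1.000 V).
20·log₁₀(0.177/1.000) = -15.0 dBV.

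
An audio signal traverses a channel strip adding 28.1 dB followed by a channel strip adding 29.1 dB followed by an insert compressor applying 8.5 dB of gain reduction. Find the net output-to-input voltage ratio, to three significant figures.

Net gain = 28.1 + 29.1 + (−8.5) = 48.7 dB.
Voltage ratio = 10^(48.7/20) = 272.

272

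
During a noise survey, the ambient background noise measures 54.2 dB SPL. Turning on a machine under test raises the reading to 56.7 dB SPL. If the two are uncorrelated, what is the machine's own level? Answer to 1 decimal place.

Subtract intensities: L_src = 10·log₁₀(10^(L_total/10) − 10^(L_bg/10)).
L_src = 10·log₁₀(10^(56.7/10) − 10^(54.2/10)) = 10·log₁₀(204700) = 53.1 dB SPL.

53.1 dB SPL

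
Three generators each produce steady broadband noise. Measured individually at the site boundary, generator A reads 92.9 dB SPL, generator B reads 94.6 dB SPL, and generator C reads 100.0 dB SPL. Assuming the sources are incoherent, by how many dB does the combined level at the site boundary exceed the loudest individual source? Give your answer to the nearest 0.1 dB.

1.7 dB

Add the sources as powers (linear), then convert back to dB:
L_total = 10·log₁₀(10^(92.9/10) + 10^(94.6/10) + 10^(100.0/10)) = 101.71 dB SPL.
Excess over the loudest (100.0 dB): 101.71 − 100.0 = 1.7 dB.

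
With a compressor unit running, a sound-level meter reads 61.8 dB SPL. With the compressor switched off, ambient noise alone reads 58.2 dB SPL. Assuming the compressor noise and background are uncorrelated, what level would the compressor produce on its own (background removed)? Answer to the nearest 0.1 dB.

Subtract intensities: L_src = 10·log₁₀(10^(L_total/10) − 10^(L_bg/10)).
L_src = 10·log₁₀(10^(61.8/10) − 10^(58.2/10)) = 10·log₁₀(852900) = 59.3 dB SPL.

59.3 dB SPL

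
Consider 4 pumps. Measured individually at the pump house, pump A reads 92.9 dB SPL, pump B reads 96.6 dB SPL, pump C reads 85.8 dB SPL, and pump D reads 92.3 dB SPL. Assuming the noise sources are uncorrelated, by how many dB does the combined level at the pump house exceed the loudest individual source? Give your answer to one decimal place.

2.7 dB

Uncorrelated sources add in intensity (power), not in dB.
L_total = 10·log₁₀(10^(92.9/10) + 10^(96.6/10) + 10^(85.8/10) + 10^(92.3/10)) = 99.34 dB SPL.
Excess over the loudest (96.6 dB): 99.34 − 96.6 = 2.7 dB.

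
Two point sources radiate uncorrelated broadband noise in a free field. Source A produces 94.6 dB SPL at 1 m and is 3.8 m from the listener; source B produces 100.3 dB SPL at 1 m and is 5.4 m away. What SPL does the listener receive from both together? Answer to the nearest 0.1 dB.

87.5 dB SPL

At the listener: L_A = 94.6 − 20·log₁₀(3.8) = 83.00 dB; L_B = 100.3 − 20·log₁₀(5.4) = 85.65 dB.
Combined: 10·log₁₀(10^(83.00/10)+10^(85.65/10)) = 87.5 dB SPL.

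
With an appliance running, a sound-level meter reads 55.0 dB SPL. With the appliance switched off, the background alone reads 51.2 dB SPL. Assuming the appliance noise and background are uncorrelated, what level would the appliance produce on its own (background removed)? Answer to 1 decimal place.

Background correction is a power subtraction:
L_src = 10·log₁₀(10^(55.0/10) − 10^(51.2/10)) = 10·log₁₀(184400) = 52.7 dB SPL.

52.7 dB SPL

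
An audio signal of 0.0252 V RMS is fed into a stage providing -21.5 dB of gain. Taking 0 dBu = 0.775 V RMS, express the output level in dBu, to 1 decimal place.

-51.3 dBu

Input level: 20·log₁₀(0.0252/0.775) = -29.76 dBu.
Output: -29.76 − 21.5 = -51.3 dBu.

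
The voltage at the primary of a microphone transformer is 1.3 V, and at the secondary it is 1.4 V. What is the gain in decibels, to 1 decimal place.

0.6 dB

Voltage ratio → dB uses the 20·log₁₀ form:
20·log₁₀(1.4/1.3) = 20·log₁₀(1.077) = 0.6 dB.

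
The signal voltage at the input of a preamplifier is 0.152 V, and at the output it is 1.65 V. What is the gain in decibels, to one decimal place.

20.7 dB

Voltage ratio → dB uses the 20·log₁₀ form:
20·log₁₀(1.65/0.152) = 20·log₁₀(10.86) = 20.7 dB.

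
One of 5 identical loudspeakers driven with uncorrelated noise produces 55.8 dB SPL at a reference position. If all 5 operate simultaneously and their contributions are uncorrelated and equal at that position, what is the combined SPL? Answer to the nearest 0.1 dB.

5 equal incoherent sources raise the level by 10·log₁₀(5) = 6.99 dB.
L_total = 55.8 + 6.99 = 62.8 dB SPL.

62.8 dB SPL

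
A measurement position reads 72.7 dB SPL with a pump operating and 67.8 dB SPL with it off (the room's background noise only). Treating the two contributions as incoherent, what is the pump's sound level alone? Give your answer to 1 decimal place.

71.0 dB SPL

Remove the background by subtracting linear intensities:
L_src = 10·log₁₀(10^(72.7/10) − 10^(67.8/10)) = 10·log₁₀(12600000) = 71.0 dB SPL.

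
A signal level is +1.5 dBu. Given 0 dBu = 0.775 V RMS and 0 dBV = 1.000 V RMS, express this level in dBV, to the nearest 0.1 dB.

-0.7 dBV

The offset between the scales is 20·log₁₀(0.775/1.000) = −2.214 dB.
So dBV = +1.5 − 2.214 = -0.7 dBV.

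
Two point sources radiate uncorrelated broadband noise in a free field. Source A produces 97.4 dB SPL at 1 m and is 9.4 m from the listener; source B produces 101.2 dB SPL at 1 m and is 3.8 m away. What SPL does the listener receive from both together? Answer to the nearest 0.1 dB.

At the listener: L_A = 97.4 − 20·log₁₀(9.4) = 77.94 dB; L_B = 101.2 − 20·log₁₀(3.8) = 89.60 dB.
Combined: 10·log₁₀(10^(77.94/10)+10^(89.60/10)) = 89.9 dB SPL.

89.9 dB SPL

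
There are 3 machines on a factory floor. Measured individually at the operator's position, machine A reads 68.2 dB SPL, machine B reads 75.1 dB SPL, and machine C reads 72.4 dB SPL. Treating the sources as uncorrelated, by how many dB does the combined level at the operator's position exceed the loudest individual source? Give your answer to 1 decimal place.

Add the sources as powers (linear), then convert back to dB:
L_total = 10·log₁₀(10^(68.2/10) + 10^(75.1/10) + 10^(72.4/10)) = 77.51 dB SPL.
Excess over the loudest (75.1 dB): 77.51 − 75.1 = 2.4 dB.

2.4 dB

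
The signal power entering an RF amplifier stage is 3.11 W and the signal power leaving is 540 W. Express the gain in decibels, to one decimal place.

22.4 dB

Power is a power quantity, so gain = 10·log₁₀(P_out/P_in).
10·log₁₀(540/3.11) = 10·log₁₀(173.6) = 22.4 dB.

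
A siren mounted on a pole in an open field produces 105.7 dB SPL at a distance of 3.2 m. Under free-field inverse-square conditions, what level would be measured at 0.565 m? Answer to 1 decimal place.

For a point source in a free field, ΔL = −20·log₁₀(d₂/d₁).
ΔL = −20·log₁₀(0.565/3.2) = 15.06 dB, so L₂ = 105.7 + (15.06) = 120.8 dB SPL.

120.8 dB SPL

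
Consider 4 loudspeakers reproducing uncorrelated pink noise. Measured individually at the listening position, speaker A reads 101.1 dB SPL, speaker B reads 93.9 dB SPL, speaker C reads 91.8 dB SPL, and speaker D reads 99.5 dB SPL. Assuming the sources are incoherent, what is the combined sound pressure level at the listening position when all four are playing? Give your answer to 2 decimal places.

104.11 dB SPL

Add the sources as powers (linear), then convert back to dB:
L_total = 10·log₁₀(10^(101.1/10) + 10^(93.9/10) + 10^(91.8/10) + 10^(99.5/10)) = 10·log₁₀(25763000000) = 104.11 dB SPL.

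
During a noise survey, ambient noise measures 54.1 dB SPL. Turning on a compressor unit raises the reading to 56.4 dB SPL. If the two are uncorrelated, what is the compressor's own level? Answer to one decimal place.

Subtract intensities: L_src = 10·log₁₀(10^(L_total/10) − 10^(L_bg/10)).
L_src = 10·log₁₀(10^(56.4/10) − 10^(54.1/10)) = 10·log₁₀(179500) = 52.5 dB SPL.

52.5 dB SPL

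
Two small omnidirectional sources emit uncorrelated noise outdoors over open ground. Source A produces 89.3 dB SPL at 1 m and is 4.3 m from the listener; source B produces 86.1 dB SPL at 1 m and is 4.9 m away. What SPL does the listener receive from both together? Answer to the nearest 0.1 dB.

At the listener: L_A = 89.3 − 20·log₁₀(4.3) = 76.63 dB; L_B = 86.1 − 20·log₁₀(4.9) = 72.30 dB.
Combined: 10·log₁₀(10^(76.63/10)+10^(72.30/10)) = 78.0 dB SPL.

78.0 dB SPL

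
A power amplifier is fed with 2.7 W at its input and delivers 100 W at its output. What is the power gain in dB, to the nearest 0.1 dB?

Power ratio → dB uses the 10·log₁₀ form:
10·log₁₀(100/2.7) = 10·log₁₀(37.04) = 15.7 dB.

15.7 dB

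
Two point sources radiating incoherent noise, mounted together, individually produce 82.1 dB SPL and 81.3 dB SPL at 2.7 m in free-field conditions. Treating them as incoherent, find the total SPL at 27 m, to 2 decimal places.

64.73 dB SPL

Combined at 2.7 m: 10·log₁₀(10^(82.1/10)+10^(81.3/10)) = 84.729 dB SPL.
Then apply −20·log₁₀(27/2.7) = -20.000 dB → 64.73 dB SPL.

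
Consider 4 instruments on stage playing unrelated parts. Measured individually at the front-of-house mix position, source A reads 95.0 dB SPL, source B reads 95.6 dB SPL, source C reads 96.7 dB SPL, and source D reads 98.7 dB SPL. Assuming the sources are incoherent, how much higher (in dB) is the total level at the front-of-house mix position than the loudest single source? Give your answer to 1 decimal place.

Incoherent sources sum as intensities:
L_total = 10·log₁₀(10^(95.0/10) + 10^(95.6/10) + 10^(96.7/10) + 10^(98.7/10)) = 102.76 dB SPL.
Excess over the loudest (98.7 dB): 102.76 − 98.7 = 4.1 dB.

4.1 dB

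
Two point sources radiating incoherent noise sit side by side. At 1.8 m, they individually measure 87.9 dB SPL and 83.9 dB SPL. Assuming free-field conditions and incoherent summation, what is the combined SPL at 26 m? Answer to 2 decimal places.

Combined at 1.8 m: 10·log₁₀(10^(87.9/10)+10^(83.9/10)) = 89.355 dB SPL.
Then apply −20·log₁₀(26/1.8) = -23.194 dB → 66.16 dB SPL.

66.16 dB SPL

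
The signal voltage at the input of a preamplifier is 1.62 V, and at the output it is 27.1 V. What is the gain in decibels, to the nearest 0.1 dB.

24.5 dB

For a voltage ratio, dB = 20·log₁₀(V₂/V₁).
20·log₁₀(27.1/1.62) = 20·log₁₀(16.73) = 24.5 dB.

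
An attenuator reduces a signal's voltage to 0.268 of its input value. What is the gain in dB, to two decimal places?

Voltage ratio → dB uses the 20·log₁₀ form:
20·log₁₀(0.268) = -11.44 dB.

-11.44 dB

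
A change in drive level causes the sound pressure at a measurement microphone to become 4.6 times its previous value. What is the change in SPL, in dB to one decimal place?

13.3 dB

SPL change from a pressure ratio uses the 20·log₁₀ form:
20·log₁₀(4.6) = 13.3 dB.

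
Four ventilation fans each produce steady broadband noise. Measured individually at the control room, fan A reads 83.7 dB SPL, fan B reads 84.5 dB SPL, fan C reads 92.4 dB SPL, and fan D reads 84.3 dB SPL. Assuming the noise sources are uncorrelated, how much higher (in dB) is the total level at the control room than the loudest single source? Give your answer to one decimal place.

Add the sources as powers (linear), then convert back to dB:
L_total = 10·log₁₀(10^(83.7/10) + 10^(84.5/10) + 10^(92.4/10) + 10^(84.3/10)) = 94.02 dB SPL.
Excess over the loudest (92.4 dB): 94.02 − 92.4 = 1.6 dB.

1.6 dB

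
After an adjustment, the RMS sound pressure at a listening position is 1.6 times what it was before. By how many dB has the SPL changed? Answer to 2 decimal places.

4.08 dB

Sound pressure is an amplitude quantity: ΔL = 20·log₁₀(p₂/p₁).
20·log₁₀(1.6) = 4.08 dB.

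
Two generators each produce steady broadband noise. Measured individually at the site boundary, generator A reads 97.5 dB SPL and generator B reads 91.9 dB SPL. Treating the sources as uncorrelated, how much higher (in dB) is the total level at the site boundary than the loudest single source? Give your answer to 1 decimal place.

1.1 dB

Incoherent sources sum as intensities:
L_total = 10·log₁₀(10^(97.5/10) + 10^(91.9/10)) = 98.56 dB SPL.
Excess over the loudest (97.5 dB): 98.56 − 97.5 = 1.1 dB.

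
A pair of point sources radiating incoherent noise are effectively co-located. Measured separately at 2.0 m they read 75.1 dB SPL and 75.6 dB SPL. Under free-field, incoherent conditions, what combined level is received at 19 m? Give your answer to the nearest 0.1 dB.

58.8 dB SPL

Combined at 2.0 m: 10·log₁₀(10^(75.1/10)+10^(75.6/10)) = 78.37 dB SPL.
Then apply −20·log₁₀(19/2.0) = -19.55 dB → 58.8 dB SPL.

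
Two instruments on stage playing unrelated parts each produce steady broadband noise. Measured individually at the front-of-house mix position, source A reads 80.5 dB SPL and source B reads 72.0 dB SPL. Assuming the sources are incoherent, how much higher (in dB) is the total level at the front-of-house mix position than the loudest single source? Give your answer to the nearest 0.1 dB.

Add the sources as powers (linear), then convert back to dB:
L_total = 10·log₁₀(10^(80.5/10) + 10^(72.0/10)) = 81.07 dB SPL.
Excess over the loudest (80.5 dB): 81.07 − 80.5 = 0.6 dB.

0.6 dB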